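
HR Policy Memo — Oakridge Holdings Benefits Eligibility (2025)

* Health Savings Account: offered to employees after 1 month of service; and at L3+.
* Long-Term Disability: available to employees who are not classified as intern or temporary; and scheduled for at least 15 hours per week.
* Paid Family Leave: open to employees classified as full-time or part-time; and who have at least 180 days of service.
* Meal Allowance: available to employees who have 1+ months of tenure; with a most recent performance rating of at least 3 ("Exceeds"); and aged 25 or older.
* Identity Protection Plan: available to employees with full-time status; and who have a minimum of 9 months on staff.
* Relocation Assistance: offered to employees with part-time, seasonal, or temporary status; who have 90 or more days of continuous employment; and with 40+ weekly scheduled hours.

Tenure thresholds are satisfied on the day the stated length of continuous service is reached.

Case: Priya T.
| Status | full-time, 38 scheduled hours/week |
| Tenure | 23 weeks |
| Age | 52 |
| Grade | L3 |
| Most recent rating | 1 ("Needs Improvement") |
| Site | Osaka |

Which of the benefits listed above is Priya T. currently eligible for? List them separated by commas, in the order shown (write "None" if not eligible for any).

Health Savings Account, Long-Term Disability

Health Savings Account — service 23 weeks ≥ 1 month (≈30 days) ✓; grade L3 ≥ L3 ✓ → eligible.
Long-Term Disability — status full-time ✓ (not excluded); 38 hrs/wk ≥ 15 ✓ → eligible.
Paid Family Leave — status full-time ✓; service 23 weeks < 180 days ✗ → not eligible.
Meal Allowance — service 23 weeks ≥ 1 month (≈30 days) ✓; rating 1 < 3 ✗ → not eligible.
Identity Protection Plan — status full-time ✓; service 23 weeks < 9 months (≈270 days) ✗ → not eligible.
Relocation Assistance — status full-time ✗ (requires part-time, seasonal, or temporary) → not eligible.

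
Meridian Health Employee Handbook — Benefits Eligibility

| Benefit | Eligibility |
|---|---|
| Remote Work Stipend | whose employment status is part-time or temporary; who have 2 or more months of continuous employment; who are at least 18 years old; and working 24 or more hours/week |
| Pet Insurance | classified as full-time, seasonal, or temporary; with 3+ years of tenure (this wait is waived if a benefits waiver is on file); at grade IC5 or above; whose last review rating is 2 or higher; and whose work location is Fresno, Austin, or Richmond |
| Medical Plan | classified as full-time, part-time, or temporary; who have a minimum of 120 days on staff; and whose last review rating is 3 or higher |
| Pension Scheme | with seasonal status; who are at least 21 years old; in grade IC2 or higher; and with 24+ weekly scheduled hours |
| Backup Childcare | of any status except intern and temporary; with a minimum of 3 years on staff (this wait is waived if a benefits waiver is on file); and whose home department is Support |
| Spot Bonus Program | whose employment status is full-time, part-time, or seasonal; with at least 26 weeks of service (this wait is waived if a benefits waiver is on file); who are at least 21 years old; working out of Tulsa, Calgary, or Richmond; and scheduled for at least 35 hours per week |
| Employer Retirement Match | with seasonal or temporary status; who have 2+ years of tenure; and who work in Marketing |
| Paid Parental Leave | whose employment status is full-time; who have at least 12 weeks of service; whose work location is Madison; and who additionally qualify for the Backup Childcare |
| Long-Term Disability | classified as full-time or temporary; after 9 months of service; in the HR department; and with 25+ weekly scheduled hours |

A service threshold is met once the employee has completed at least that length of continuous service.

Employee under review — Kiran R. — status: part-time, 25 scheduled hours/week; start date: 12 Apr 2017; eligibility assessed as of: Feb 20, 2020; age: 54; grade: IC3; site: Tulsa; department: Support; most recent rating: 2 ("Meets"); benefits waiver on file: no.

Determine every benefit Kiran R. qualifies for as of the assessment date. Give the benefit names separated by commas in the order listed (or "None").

Service from 12 Apr 2017 to Feb 20, 2020: 1044 days.
Remote Work Stipend — status part-time ✓; service 1044 days ≥ 2 months (≈60 days) ✓; age 54 ≥ 18 ✓; 25 hrs/wk ≥ 24 ✓ → eligible.
Pet Insurance — status part-time ✗ (requires full-time, seasonal, or temporary) → not eligible.
Medical Plan — status part-time ✓; service 1044 days ≥ 120 days ✓; rating 2 < 3 ✗ → not eligible.
Pension Scheme — status part-time ✗ (requires seasonal) → not eligible.
Backup Childcare — status part-time ✓ (not excluded); no waiver, service 1044 days < 3 years (≈1095 days) ✗ → not eligible.
Spot Bonus Program — status part-time ✓; no waiver, service 1044 days ≥ 26 weeks (≈182 days) ✓; age 54 ≥ 21 ✓; site Tulsa ✓; 25 hrs/wk < 35 ✗ → not eligible.
Employer Retirement Match — status part-time ✗ (requires seasonal or temporary) → not eligible.
Paid Parental Leave — status part-time ✗ (requires full-time) → not eligible.
Long-Term Disability — status part-time ✗ (requires full-time or temporary) → not eligible.

Remote Work Stipend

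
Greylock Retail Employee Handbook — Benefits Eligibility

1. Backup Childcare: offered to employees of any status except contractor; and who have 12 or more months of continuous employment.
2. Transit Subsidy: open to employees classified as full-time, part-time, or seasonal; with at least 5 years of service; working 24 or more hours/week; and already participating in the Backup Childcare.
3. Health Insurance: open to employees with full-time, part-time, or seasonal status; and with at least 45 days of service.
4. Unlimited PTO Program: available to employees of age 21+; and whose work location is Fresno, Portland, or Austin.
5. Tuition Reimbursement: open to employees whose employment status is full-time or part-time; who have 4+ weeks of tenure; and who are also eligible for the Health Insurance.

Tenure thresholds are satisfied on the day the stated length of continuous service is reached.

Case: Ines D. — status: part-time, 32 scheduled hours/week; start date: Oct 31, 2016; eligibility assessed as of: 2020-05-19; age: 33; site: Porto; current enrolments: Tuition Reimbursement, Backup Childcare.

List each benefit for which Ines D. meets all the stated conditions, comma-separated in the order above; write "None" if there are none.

Service from Oct 31, 2016 to 2020-05-19: 1296 days.
Backup Childcare — status part-time ✓ (not excluded); service 1296 days ≥ 12 months (≈360 days) ✓ → eligible.
Transit Subsidy — status part-time ✓; service 1296 days < 5 years (≈1825 days) ✗ → not eligible.
Health Insurance — status part-time ✓; service 1296 days ≥ 45 days ✓ → eligible.
Unlimited PTO Program — age 33 ≥ 21 ✓; site Porto ✗ (not Fresno, Portland, or Austin) → not eligible.
Tuition Reimbursement — status part-time ✓; service 1296 days ≥ 4 weeks (≈28 days) ✓; eligible for Health Insurance ✓ → eligible.

Backup Childcare, Health Insurance, Tuition Reimbursement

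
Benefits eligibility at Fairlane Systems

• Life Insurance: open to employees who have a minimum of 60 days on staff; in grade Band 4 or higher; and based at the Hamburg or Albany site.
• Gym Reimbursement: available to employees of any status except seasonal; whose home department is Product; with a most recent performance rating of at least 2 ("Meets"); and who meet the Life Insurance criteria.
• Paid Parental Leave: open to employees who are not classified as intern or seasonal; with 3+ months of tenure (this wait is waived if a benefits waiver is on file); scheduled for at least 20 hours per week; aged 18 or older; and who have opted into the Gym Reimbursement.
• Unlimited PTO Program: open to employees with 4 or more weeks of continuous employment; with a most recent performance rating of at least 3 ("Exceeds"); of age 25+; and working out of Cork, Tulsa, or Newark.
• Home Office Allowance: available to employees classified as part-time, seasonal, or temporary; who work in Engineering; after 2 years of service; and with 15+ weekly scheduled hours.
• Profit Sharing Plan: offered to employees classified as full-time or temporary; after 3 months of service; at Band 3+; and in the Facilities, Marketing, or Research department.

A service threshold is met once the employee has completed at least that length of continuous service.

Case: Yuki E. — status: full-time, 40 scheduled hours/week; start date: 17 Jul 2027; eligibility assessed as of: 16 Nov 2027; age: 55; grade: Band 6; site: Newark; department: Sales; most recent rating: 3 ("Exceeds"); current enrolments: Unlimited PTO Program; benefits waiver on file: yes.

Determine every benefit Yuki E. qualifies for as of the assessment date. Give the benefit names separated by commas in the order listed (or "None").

Unlimited PTO Program

Service from 17 Jul 2027 to 16 Nov 2027: 122 days.
Life Insurance — service 122 days ≥ 60 days ✓; grade Band 6 ≥ Band 4 ✓; site Newark ✗ (not Hamburg or Albany) → not eligible.
Gym Reimbursement — status full-time ✓ (not excluded); dept Sales ✗ → not eligible.
Paid Parental Leave — status full-time ✓ (not excluded); benefits waiver on file ✓; 40 hrs/wk ≥ 20 ✓; age 55 ≥ 18 ✓; not enrolled in Gym Reimbursement ✗ → not eligible.
Unlimited PTO Program — service 122 days ≥ 4 weeks (≈28 days) ✓; rating 3 ≥ 3 ✓; age 55 ≥ 25 ✓; site Newark ✓ → eligible.
Home Office Allowance — status full-time ✗ (requires part-time, seasonal, or temporary) → not eligible.
Profit Sharing Plan — status full-time ✓; service 122 days ≥ 3 months (≈90 days) ✓; grade Band 6 ≥ Band 3 ✓; dept Sales ✗ → not eligible.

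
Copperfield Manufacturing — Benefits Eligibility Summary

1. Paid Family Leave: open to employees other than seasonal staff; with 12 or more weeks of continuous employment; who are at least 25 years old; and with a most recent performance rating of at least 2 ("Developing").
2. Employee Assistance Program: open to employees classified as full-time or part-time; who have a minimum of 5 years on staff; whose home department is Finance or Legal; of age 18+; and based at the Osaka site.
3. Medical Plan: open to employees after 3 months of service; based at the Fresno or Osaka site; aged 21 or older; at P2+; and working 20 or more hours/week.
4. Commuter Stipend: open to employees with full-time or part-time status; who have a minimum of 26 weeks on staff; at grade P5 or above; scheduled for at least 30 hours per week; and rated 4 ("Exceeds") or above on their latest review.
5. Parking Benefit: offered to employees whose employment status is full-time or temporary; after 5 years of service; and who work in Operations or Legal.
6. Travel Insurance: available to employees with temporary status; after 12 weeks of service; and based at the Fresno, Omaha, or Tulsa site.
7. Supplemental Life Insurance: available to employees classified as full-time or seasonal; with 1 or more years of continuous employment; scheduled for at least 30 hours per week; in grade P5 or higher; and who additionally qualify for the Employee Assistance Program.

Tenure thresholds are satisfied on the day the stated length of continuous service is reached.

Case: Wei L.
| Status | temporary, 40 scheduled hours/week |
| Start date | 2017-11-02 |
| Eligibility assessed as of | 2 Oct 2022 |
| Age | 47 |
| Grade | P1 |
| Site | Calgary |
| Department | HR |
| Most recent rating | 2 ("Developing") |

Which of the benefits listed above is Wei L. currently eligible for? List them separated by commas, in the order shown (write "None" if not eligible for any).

Paid Family Leave

Service from 2017-11-02 to 2 Oct 2022: 1795 days.
Paid Family Leave — status temporary ✓ (not excluded); service 1795 days ≥ 12 weeks (≈84 days) ✓; age 47 ≥ 25 ✓; rating 2 ≥ 2 ✓ → eligible.
Employee Assistance Program — status temporary ✗ (requires full-time or part-time) → not eligible.
Medical Plan — service 1795 days ≥ 3 months (≈90 days) ✓; site Calgary ✗ (not Fresno or Osaka) → not eligible.
Commuter Stipend — status temporary ✗ (requires full-time or part-time) → not eligible.
Parking Benefit — status temporary ✓; service 1795 days < 5 years (≈1825 days) ✗ → not eligible.
Travel Insurance — status temporary ✓; service 1795 days ≥ 12 weeks (≈84 days) ✓; site Calgary ✗ (not Fresno, Omaha, or Tulsa) → not eligible.
Supplemental Life Insurance — status temporary ✗ (requires full-time or seasonal) → not eligible.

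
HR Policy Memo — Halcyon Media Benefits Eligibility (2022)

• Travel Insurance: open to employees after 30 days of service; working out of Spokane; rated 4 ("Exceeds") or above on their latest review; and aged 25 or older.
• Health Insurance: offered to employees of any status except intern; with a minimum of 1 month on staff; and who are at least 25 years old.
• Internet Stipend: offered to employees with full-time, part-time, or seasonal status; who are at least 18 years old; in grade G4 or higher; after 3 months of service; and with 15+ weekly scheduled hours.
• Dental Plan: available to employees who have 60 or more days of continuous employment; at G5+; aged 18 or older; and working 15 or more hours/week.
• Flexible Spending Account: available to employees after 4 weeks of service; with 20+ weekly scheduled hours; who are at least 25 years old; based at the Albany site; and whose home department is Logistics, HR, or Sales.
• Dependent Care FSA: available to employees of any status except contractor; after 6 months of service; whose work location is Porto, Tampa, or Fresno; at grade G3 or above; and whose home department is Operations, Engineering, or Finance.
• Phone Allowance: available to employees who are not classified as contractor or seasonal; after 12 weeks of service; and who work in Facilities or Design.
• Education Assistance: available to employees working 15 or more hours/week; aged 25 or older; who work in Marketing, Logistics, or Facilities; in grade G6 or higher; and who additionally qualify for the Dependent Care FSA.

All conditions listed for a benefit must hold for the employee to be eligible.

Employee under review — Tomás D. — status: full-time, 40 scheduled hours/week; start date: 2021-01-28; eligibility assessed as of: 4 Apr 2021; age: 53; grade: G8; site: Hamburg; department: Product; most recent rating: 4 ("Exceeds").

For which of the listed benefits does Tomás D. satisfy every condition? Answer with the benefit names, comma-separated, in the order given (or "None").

Health Insurance, Dental Plan

Service from 2021-01-28 to 4 Apr 2021: 66 days.
Travel Insurance — service 66 days ≥ 30 days ✓; site Hamburg ✗ (not Spokane) → not eligible.
Health Insurance — status full-time ✓ (not excluded); service 66 days ≥ 1 month (≈30 days) ✓; age 53 ≥ 25 ✓ → eligible.
Internet Stipend — status full-time ✓; age 53 ≥ 18 ✓; grade G8 ≥ G4 ✓; service 66 days < 3 months (≈90 days) ✗ → not eligible.
Dental Plan — service 66 days ≥ 60 days ✓; grade G8 ≥ G5 ✓; age 53 ≥ 18 ✓; 40 hrs/wk ≥ 15 ✓ → eligible.
Flexible Spending Account — service 66 days ≥ 4 weeks (≈28 days) ✓; 40 hrs/wk ≥ 20 ✓; age 53 ≥ 25 ✓; site Hamburg ✗ (not Albany) → not eligible.
Dependent Care FSA — status full-time ✓ (not excluded); service 66 days < 6 months (≈180 days) ✗ → not eligible.
Phone Allowance — status full-time ✓ (not excluded); service 66 days < 12 weeks (≈84 days) ✗ → not eligible.
Education Assistance — 40 hrs/wk ≥ 15 ✓; age 53 ≥ 25 ✓; dept Product ✗ → not eligible.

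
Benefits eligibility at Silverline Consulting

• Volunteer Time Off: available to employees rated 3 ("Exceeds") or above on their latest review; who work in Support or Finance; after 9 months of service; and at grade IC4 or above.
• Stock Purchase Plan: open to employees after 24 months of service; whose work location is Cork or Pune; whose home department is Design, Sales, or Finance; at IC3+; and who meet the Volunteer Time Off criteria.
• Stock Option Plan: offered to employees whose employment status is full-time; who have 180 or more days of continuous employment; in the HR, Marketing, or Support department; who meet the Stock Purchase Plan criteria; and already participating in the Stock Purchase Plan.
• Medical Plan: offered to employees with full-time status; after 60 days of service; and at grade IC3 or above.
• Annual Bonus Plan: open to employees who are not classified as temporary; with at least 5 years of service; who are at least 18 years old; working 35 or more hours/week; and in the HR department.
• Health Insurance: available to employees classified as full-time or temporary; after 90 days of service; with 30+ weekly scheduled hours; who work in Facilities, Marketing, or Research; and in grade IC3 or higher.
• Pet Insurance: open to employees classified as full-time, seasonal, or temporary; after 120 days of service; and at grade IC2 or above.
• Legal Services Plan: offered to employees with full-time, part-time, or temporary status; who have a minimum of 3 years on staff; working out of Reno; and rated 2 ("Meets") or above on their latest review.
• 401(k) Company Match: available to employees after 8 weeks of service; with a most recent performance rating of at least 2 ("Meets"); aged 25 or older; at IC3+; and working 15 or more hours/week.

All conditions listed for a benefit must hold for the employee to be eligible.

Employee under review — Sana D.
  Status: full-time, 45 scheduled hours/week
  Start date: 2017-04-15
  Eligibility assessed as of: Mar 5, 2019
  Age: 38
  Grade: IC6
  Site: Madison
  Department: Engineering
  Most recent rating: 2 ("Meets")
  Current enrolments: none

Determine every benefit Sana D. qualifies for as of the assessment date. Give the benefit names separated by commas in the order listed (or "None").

Service from 2017-04-15 to Mar 5, 2019: 689 days.
Volunteer Time Off — rating 2 < 3 ✗ → not eligible.
Stock Purchase Plan — service 689 days < 24 months (≈720 days) ✗ → not eligible.
Stock Option Plan — status full-time ✓; service 689 days ≥ 180 days ✓; dept Engineering ✗ → not eligible.
Medical Plan — status full-time ✓; service 689 days ≥ 60 days ✓; grade IC6 ≥ IC3 ✓ → eligible.
Annual Bonus Plan — status full-time ✓ (not excluded); service 689 days < 5 years (≈1825 days) ✗ → not eligible.
Health Insurance — status full-time ✓; service 689 days ≥ 90 days ✓; 45 hrs/wk ≥ 30 ✓; dept Engineering ✗ → not eligible.
Pet Insurance — status full-time ✓; service 689 days ≥ 120 days ✓; grade IC6 ≥ IC2 ✓ → eligible.
Legal Services Plan — status full-time ✓; service 689 days < 3 years (≈1095 days) ✗ → not eligible.
401(k) Company Match — service 689 days ≥ 8 weeks (≈56 days) ✓; rating 2 ≥ 2 ✓; age 38 ≥ 25 ✓; grade IC6 ≥ IC3 ✓; 45 hrs/wk ≥ 15 ✓ → eligible.

Medical Plan, Pet Insurance, 401(k) Company Match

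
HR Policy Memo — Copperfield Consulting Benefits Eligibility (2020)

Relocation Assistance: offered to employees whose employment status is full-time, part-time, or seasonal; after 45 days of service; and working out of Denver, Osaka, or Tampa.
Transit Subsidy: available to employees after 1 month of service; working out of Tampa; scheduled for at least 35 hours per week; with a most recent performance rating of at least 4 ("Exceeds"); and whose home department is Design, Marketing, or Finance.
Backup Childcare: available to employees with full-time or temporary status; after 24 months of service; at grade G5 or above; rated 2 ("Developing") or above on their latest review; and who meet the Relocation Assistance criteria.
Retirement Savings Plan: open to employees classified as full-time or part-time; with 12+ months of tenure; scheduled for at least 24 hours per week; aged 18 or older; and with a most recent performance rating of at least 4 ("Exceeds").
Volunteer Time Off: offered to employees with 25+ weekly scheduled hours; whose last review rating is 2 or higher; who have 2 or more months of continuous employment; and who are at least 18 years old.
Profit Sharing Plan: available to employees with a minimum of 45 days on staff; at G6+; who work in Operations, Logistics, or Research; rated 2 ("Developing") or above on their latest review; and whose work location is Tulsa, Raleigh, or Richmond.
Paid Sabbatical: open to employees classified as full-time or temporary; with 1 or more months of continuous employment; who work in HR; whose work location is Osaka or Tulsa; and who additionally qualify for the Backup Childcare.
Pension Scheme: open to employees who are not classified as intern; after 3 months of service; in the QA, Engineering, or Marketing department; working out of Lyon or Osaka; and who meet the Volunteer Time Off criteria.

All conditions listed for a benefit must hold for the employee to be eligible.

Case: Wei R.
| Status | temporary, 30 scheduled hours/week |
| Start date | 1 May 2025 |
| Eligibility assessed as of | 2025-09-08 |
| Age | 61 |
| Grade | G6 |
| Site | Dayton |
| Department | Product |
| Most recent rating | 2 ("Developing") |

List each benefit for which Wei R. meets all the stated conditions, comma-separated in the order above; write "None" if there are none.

Service from 1 May 2025 to 2025-09-08: 130 days.
Relocation Assistance — status temporary ✗ (requires full-time, part-time, or seasonal) → not eligible.
Transit Subsidy — service 130 days ≥ 1 month (≈30 days) ✓; site Dayton ✗ (not Tampa) → not eligible.
Backup Childcare — status temporary ✓; service 130 days < 24 months (≈720 days) ✗ → not eligible.
Retirement Savings Plan — status temporary ✗ (requires full-time or part-time) → not eligible.
Volunteer Time Off — 30 hrs/wk ≥ 25 ✓; rating 2 ≥ 2 ✓; service 130 days ≥ 2 months (≈60 days) ✓; age 61 ≥ 18 ✓ → eligible.
Profit Sharing Plan — service 130 days ≥ 45 days ✓; grade G6 ≥ G6 ✓; dept Product ✗ → not eligible.
Paid Sabbatical — status temporary ✓; service 130 days ≥ 1 month (≈30 days) ✓; dept Product ✗ → not eligible.
Pension Scheme — status temporary ✓ (not excluded); service 130 days ≥ 3 months (≈90 days) ✓; dept Product ✗ → not eligible.

Volunteer Time Off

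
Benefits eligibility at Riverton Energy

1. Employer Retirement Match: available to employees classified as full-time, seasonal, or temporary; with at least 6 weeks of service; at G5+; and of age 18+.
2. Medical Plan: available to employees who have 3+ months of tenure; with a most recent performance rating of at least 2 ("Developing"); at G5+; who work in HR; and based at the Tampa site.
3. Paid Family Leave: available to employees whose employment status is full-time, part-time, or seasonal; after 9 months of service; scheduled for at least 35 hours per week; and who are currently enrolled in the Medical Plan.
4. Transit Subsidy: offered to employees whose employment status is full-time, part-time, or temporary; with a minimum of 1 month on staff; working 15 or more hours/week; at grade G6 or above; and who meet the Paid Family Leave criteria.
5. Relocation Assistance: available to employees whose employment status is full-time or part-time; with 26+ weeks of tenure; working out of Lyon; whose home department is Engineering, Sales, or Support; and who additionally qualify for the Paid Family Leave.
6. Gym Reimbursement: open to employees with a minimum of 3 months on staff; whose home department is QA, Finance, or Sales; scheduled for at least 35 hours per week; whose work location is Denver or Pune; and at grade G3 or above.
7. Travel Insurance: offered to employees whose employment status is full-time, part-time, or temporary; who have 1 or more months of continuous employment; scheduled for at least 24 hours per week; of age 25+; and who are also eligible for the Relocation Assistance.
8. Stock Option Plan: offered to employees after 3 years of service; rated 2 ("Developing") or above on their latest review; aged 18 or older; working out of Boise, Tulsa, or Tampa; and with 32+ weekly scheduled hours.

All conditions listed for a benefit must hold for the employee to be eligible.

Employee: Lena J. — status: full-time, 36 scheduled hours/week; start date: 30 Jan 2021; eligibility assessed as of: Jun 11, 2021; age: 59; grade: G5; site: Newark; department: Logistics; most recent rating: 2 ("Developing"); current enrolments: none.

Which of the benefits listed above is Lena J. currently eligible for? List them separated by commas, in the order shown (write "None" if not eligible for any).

Employer Retirement Match

Service from 30 Jan 2021 to Jun 11, 2021: 132 days.
Employer Retirement Match — status full-time ✓; service 132 days ≥ 6 weeks (≈42 days) ✓; grade G5 ≥ G5 ✓; age 59 ≥ 18 ✓ → eligible.
Medical Plan — service 132 days ≥ 3 months (≈90 days) ✓; rating 2 ≥ 2 ✓; grade G5 ≥ G5 ✓; dept Logistics ✗ → not eligible.
Paid Family Leave — status full-time ✓; service 132 days < 9 months (≈270 days) ✗ → not eligible.
Transit Subsidy — status full-time ✓; service 132 days ≥ 1 month (≈30 days) ✓; 36 hrs/wk ≥ 15 ✓; grade G5 < G6 ✗ → not eligible.
Relocation Assistance — status full-time ✓; service 132 days < 26 weeks (≈182 days) ✗ → not eligible.
Gym Reimbursement — service 132 days ≥ 3 months (≈90 days) ✓; dept Logistics ✗ → not eligible.
Travel Insurance — status full-time ✓; service 132 days ≥ 1 month (≈30 days) ✓; 36 hrs/wk ≥ 24 ✓; age 59 ≥ 25 ✓; not eligible for Relocation Assistance ✗ → not eligible.
Stock Option Plan — service 132 days < 3 years (≈1095 days) ✗ → not eligible.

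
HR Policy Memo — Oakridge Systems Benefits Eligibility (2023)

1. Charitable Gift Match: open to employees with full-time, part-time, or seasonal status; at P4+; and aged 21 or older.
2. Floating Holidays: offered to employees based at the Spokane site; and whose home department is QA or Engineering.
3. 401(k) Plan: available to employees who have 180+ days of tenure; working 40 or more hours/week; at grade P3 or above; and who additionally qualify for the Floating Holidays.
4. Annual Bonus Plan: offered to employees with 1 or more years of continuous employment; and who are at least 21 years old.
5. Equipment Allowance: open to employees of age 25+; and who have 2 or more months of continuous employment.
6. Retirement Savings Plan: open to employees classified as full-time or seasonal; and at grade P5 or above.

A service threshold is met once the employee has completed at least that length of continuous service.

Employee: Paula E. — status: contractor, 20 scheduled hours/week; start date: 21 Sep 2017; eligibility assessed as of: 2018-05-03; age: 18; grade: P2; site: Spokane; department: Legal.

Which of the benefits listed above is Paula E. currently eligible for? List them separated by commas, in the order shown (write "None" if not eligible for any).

None

Service from 21 Sep 2017 to 2018-05-03: 224 days.
Charitable Gift Match — status contractor ✗ (requires full-time, part-time, or seasonal) → not eligible.
Floating Holidays — site Spokane ✓; dept Legal ✗ → not eligible.
401(k) Plan — service 224 days ≥ 180 days ✓; 20 hrs/wk < 40 ✗ → not eligible.
Annual Bonus Plan — service 224 days < 1 year (≈365 days) ✗ → not eligible.
Equipment Allowance — age 18 < 25 ✗ → not eligible.
Retirement Savings Plan — status contractor ✗ (requires full-time or seasonal) → not eligible.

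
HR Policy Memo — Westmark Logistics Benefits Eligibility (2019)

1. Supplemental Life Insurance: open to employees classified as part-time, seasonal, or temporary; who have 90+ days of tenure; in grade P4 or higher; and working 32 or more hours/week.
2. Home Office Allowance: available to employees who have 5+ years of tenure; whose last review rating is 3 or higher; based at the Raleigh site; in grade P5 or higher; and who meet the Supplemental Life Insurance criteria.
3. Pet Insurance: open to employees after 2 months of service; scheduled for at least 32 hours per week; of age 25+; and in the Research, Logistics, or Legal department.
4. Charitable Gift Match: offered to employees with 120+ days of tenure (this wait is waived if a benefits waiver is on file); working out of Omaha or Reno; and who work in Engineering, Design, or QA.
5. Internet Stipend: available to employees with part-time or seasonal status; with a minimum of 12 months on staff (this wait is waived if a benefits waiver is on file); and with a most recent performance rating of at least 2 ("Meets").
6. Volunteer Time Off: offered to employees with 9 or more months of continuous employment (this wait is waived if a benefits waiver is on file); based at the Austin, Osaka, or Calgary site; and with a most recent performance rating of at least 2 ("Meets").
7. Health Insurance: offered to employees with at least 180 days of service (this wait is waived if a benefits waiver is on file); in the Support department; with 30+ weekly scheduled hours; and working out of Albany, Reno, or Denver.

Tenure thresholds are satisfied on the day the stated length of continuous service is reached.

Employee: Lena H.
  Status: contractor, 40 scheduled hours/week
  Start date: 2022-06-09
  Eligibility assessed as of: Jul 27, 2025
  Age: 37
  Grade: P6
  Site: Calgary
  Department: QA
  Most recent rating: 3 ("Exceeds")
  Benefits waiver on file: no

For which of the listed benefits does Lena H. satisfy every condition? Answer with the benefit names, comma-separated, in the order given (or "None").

Service from 2022-06-09 to Jul 27, 2025: 1144 days.
Supplemental Life Insurance — status contractor ✗ (requires part-time, seasonal, or temporary) → not eligible.
Home Office Allowance — service 1144 days < 5 years (≈1825 days) ✗ → not eligible.
Pet Insurance — service 1144 days ≥ 2 months (≈60 days) ✓; 40 hrs/wk ≥ 32 ✓; age 37 ≥ 25 ✓; dept QA ✗ → not eligible.
Charitable Gift Match — no waiver, service 1144 days ≥ 120 days ✓; site Calgary ✗ (not Omaha or Reno) → not eligible.
Internet Stipend — status contractor ✗ (requires part-time or seasonal) → not eligible.
Volunteer Time Off — no waiver, service 1144 days ≥ 9 months (≈270 days) ✓; site Calgary ✓; rating 3 ≥ 2 ✓ → eligible.
Health Insurance — no waiver, service 1144 days ≥ 180 days ✓; dept QA ✗ → not eligible.

Volunteer Time Off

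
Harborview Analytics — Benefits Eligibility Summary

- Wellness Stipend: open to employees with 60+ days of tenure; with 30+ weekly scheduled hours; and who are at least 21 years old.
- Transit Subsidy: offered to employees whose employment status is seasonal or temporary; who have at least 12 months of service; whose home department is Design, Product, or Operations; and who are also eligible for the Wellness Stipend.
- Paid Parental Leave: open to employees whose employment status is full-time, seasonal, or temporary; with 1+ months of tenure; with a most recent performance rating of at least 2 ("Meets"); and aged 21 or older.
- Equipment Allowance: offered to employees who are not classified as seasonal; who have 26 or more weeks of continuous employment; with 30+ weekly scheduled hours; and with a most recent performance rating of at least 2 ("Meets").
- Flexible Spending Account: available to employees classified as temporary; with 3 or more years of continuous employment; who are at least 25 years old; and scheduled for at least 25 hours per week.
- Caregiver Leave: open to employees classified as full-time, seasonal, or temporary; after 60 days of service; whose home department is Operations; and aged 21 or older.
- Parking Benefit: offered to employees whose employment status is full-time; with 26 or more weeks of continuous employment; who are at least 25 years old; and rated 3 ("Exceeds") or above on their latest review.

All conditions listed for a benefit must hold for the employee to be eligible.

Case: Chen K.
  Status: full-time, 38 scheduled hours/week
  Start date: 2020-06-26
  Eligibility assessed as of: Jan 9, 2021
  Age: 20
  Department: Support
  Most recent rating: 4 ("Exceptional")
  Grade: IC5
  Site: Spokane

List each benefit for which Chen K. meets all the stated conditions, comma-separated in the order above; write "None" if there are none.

Service from 2020-06-26 to Jan 9, 2021: 197 days.
Wellness Stipend — service 197 days ≥ 60 days ✓; 38 hrs/wk ≥ 30 ✓; age 20 < 21 ✗ → not eligible.
Transit Subsidy — status full-time ✗ (requires seasonal or temporary) → not eligible.
Paid Parental Leave — status full-time ✓; service 197 days ≥ 1 month (≈30 days) ✓; rating 4 ≥ 2 ✓; age 20 < 21 ✗ → not eligible.
Equipment Allowance — status full-time ✓ (not excluded); service 197 days ≥ 26 weeks (≈182 days) ✓; 38 hrs/wk ≥ 30 ✓; rating 4 ≥ 2 ✓ → eligible.
Flexible Spending Account — status full-time ✗ (requires temporary) → not eligible.
Caregiver Leave — status full-time ✓; service 197 days ≥ 60 days ✓; dept Support ✗ → not eligible.
Parking Benefit — status full-time ✓; service 197 days ≥ 26 weeks (≈182 days) ✓; age 20 < 25 ✗ → not eligible.

Equipment Allowance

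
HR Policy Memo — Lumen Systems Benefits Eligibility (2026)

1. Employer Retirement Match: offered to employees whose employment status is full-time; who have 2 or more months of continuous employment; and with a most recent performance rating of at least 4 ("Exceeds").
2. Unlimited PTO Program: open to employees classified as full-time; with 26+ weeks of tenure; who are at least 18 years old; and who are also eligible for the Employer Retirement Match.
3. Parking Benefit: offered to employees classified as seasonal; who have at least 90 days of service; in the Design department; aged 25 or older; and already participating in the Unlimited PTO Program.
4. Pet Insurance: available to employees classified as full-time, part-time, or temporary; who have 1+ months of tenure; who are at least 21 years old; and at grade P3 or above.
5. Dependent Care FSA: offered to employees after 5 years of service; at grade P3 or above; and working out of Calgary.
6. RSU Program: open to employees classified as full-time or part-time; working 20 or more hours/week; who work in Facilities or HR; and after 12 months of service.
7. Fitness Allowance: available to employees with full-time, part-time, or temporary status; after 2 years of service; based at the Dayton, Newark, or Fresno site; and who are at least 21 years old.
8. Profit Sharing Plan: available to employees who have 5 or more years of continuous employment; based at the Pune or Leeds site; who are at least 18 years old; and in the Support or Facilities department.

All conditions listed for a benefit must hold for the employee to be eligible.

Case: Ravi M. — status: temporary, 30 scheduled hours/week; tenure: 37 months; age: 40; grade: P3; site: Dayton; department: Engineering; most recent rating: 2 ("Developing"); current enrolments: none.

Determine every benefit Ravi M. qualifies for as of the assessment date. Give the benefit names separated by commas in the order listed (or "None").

Pet Insurance, Fitness Allowance

Employer Retirement Match — status temporary ✗ (requires full-time) → not eligible.
Unlimited PTO Program — status temporary ✗ (requires full-time) → not eligible.
Parking Benefit — status temporary ✗ (requires seasonal) → not eligible.
Pet Insurance — status temporary ✓; service 37 months ≥ 1 month ✓; age 40 ≥ 21 ✓; grade P3 ≥ P3 ✓ → eligible.
Dependent Care FSA — service 37 months < 5 years (≈1825 days) ✗ → not eligible.
RSU Program — status temporary ✗ (requires full-time or part-time) → not eligible.
Fitness Allowance — status temporary ✓; service 37 months ≥ 2 years (≈730 days) ✓; site Dayton ✓; age 40 ≥ 21 ✓ → eligible.
Profit Sharing Plan — service 37 months < 5 years (≈1825 days) ✗ → not eligible.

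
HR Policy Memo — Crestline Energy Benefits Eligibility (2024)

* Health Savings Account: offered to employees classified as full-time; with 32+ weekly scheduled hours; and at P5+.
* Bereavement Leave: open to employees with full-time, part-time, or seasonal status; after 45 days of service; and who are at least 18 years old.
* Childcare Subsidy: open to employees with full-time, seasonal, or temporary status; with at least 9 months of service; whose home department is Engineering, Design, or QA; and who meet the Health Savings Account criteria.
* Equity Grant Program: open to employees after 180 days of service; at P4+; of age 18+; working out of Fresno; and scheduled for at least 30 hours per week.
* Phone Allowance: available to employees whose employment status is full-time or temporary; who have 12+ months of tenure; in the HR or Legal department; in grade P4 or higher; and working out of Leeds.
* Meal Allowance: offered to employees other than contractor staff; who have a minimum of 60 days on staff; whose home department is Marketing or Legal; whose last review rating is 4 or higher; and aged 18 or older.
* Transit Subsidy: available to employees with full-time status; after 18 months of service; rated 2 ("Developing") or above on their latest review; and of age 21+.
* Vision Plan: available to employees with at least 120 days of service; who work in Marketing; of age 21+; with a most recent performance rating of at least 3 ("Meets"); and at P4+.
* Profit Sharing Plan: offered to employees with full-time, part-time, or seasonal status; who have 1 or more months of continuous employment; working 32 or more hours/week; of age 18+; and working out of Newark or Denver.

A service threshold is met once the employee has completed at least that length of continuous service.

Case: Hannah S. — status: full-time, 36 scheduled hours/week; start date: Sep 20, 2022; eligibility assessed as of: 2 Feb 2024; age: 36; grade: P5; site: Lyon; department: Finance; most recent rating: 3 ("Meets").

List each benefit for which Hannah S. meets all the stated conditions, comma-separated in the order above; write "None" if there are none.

Health Savings Account, Bereavement Leave

Service from Sep 20, 2022 to 2 Feb 2024: 500 days.
Health Savings Account — status full-time ✓; 36 hrs/wk ≥ 32 ✓; grade P5 ≥ P5 ✓ → eligible.
Bereavement Leave — status full-time ✓; service 500 days ≥ 45 days ✓; age 36 ≥ 18 ✓ → eligible.
Childcare Subsidy — status full-time ✓; service 500 days ≥ 9 months (≈270 days) ✓; dept Finance ✗ → not eligible.
Equity Grant Program — service 500 days ≥ 180 days ✓; grade P5 ≥ P4 ✓; age 36 ≥ 18 ✓; site Lyon ✗ (not Fresno) → not eligible.
Phone Allowance — status full-time ✓; service 500 days ≥ 12 months (≈360 days) ✓; dept Finance ✗ → not eligible.
Meal Allowance — status full-time ✓ (not excluded); service 500 days ≥ 60 days ✓; dept Finance ✗ → not eligible.
Transit Subsidy — status full-time ✓; service 500 days < 18 months (≈540 days) ✗ → not eligible.
Vision Plan — service 500 days ≥ 120 days ✓; dept Finance ✗ → not eligible.
Profit Sharing Plan — status full-time ✓; service 500 days ≥ 1 month (≈30 days) ✓; 36 hrs/wk ≥ 32 ✓; age 36 ≥ 18 ✓; site Lyon ✗ (not Newark or Denver) → not eligible.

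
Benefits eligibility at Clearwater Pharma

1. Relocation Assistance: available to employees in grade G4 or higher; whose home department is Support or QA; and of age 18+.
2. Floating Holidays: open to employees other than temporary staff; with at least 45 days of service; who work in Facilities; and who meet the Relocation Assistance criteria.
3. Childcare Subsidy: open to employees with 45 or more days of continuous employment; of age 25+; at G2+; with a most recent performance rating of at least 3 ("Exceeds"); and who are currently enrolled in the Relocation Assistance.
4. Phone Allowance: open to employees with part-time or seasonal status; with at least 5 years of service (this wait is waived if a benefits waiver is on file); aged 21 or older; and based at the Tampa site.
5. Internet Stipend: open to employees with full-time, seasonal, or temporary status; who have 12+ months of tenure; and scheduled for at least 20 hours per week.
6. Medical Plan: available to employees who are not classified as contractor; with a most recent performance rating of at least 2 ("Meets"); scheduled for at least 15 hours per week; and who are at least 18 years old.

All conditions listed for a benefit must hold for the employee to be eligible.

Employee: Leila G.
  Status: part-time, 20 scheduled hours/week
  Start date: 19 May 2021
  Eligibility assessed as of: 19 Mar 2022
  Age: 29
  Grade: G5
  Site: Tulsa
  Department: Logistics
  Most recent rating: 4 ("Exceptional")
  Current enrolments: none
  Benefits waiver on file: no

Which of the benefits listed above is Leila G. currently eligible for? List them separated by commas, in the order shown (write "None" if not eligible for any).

Service from 19 May 2021 to 19 Mar 2022: 304 days.
Relocation Assistance — grade G5 ≥ G4 ✓; dept Logistics ✗ → not eligible.
Floating Holidays — status part-time ✓ (not excluded); service 304 days ≥ 45 days ✓; dept Logistics ✗ → not eligible.
Childcare Subsidy — service 304 days ≥ 45 days ✓; age 29 ≥ 25 ✓; grade G5 ≥ G2 ✓; rating 4 ≥ 3 ✓; not enrolled in Relocation Assistance ✗ → not eligible.
Phone Allowance — status part-time ✓; no waiver, service 304 days < 5 years (≈1825 days) ✗ → not eligible.
Internet Stipend — status part-time ✗ (requires full-time, seasonal, or temporary) → not eligible.
Medical Plan — status part-time ✓ (not excluded); rating 4 ≥ 2 ✓; 20 hrs/wk ≥ 15 ✓; age 29 ≥ 18 ✓ → eligible.

Medical Plan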